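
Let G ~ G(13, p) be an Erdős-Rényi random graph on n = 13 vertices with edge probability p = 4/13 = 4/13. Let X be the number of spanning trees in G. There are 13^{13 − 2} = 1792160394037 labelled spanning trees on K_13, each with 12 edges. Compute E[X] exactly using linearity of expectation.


K_13 has 13^{13 − 2} = 1792160394037 labelled spanning trees.
For each such spanning tree H, let X_H = 1 if all 12 edges of H are present in G. Then P[X_H = 1] = p^{12} = (4/13)^{12} = 16777216/23298085122481.
By linearity: E[X] = Σ_H E[X_H] = 1792160394037 · p^{12} = 1792160394037 · 16777216/23298085122481 = 16777216/13.
Numerically: E[X] ≈ 1.29e+06.

E[X] = 1792160394037 · (4/13)^{12} = 16777216/13 ≈ 1.29e+06.


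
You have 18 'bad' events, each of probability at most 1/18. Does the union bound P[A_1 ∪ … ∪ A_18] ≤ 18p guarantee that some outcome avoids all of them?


Union bound: P[∪_{i=1}^{18} A_i] ≤ Σ_i P[A_i] ≤ 18·p = 18·(1/18) = 1.
Numerically: 1 ≈ 1.000000.
Is 1 < 1? NO.
Since the bound 1 is ≥ 1, the union bound is uninformative here; it does NOT by itself certify existence.

18·p = 1 ≈ 1.000000; existence NOT certified by the union bound.


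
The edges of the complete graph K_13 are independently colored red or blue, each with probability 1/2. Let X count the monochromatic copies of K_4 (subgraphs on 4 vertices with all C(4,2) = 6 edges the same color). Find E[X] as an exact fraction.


Let X = Σ_S X_S over the C(13, 4) = 715 subsets S of size 4, where X_S = 1 if the K_4 on S is monochromatic.
For a fixed S, the K_4 on S has C(4, 2) = 6 edges. P[all 6 edges red] = (1/2)^6, and likewise for blue, so P[monochromatic] = 2·(1/2)^6 = 2^{1 − 6} = 1/32.
Summing: E[X] = C(13, 4) · 2^{1 − 6} = 715 · 1/32 = 715/32.
Numerically: E[X] ≈ 22.34375.

E[X] = C(13,4)·2^(1−C(4,2)) = 715/32 ≈ 22.34375.


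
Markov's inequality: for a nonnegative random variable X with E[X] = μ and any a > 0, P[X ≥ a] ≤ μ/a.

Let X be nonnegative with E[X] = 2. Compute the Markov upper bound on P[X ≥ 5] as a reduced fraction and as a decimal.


μ = E[X] = 2, a = 5.
Markov: P[X ≥ 5] ≤ μ/a = (2)/5 = 2/5.
Numerically: ≈ 0.400.
(Since a = 5 > μ = 2.000, the bound 2/5 is < 1 and informative.)

P[X ≥ 5] ≤ 2/5 ≈ 0.400.


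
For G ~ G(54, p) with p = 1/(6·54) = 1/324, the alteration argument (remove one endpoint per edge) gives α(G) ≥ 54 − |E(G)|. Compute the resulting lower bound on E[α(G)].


E[|E(G)|] = C(54, 2)·p = 1431 · (1/324) = 53/12.
E[α(G)] ≥ n − E[|E(G)|] = 54 − 53/12 = 595/12.
Numerically: ≈ 49.5833.
(This is only a lower bound; the true E[α(G)] may be larger.)

E[α(G)] ≥ 595/12 ≈ 49.5833.


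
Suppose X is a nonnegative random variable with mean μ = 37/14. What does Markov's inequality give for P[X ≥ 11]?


μ = E[X] = 37/14, a = 11.
Markov: P[X ≥ 11] ≤ μ/a = (37/14)/11 = 37/154.
Numerically: ≈ 0.2403.
(Since a = 11 > μ = 2.6429, the bound 37/154 is < 1 and informative.)

P[X ≥ 11] ≤ 37/154 ≈ 0.2403.


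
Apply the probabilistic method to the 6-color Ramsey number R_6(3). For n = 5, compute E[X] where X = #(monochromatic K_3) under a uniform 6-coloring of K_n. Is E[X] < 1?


E[X] = C(5, 3) · 6^{1 − 3} = 10 · 6^{−2} = 10/36.
As a reduced fraction: E[X] = 5/18 ≈ 0.2778.
Is E[X] < 1? YES.
Since E[X] < 1, there exists a 6-coloring of K_{5} with no monochromatic K_3; hence R_6(3) > 5.

E[X] = 5/18 ≈ 0.2778; E[X] < 1, so R_6(3) > 5.


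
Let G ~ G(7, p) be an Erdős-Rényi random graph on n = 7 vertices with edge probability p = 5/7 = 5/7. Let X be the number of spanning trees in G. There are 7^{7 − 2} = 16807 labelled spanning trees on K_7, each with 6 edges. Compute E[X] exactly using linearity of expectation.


K_7 has 7^{7 − 2} = 16807 labelled spanning trees.
For each such spanning tree H, let X_H = 1 if all 6 edges of H are present in G. Then P[X_H = 1] = p^{6} = (5/7)^{6} = 15625/117649.
Summing the indicators: E[X] = Σ_H E[X_H] = 16807 · p^{6} = 16807 · 15625/117649 = 15625/7.
Numerically: E[X] ≈ 2232.1.

E[X] = 16807 · (5/7)^{6} = 15625/7 ≈ 2232.1.


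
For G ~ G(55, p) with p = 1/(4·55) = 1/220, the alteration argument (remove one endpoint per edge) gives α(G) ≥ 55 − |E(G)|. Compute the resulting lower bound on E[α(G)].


E[|E(G)|] = C(55, 2)·p = 1485 · (1/220) = 27/4.
E[α(G)] ≥ n − E[|E(G)|] = 55 − 27/4 = 193/4.
Numerically: ≈ 48.25000.
(This is only a lower bound; the true E[α(G)] may be larger.)

E[α(G)] ≥ 193/4 ≈ 48.25000.


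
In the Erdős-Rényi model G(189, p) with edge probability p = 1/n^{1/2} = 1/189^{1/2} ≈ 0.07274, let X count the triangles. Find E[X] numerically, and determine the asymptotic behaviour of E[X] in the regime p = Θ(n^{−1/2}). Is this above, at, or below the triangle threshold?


Number of potential triangles: C(189, 3) = 1107414.
Each occurs with probability p³ ≈ (0.07274)³ ≈ 3.848640e-04.
By linearity: E[X] = C(189, 3)·p³ ≈ 1107414 · 3.848640e-04 ≈ 426.2038.
Since α = 1/2 < 1, p = c/n^{1/2} ≫ 1/n is above the triangle threshold p ~ 1/n. Asymptotically E[X] ~ (c³/6)·n^{3(1−α)} = (1³/6)·n^{1.5} → ∞; triangles are abundant w.h.p.

E[X] ≈ 426.2038; in regime p = Θ(1/n^{1/2}) E[X] diverges (above the triangle threshold p ~ 1/n).


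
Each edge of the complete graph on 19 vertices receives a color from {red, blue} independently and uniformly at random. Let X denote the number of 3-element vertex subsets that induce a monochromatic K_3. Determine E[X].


Let X = Σ_S X_S over the C(19, 3) = 969 subsets S of size 3, where X_S = 1 if the K_3 on S is monochromatic.
For a fixed S, the K_3 on S has C(3, 2) = 3 edges. P[all 3 edges red] = (1/2)^3, and likewise for blue, so P[monochromatic] = 2·(1/2)^3 = 2^{1 − 3} = 1/4.
By linearity of expectation: E[X] = C(19, 3) · 2^{1 − 3} = 969 · 1/4 = 969/4.
Numerically: E[X] ≈ 242.25000.

E[X] = C(19,3)·2^(1−C(3,2)) = 969/4 ≈ 242.25000.


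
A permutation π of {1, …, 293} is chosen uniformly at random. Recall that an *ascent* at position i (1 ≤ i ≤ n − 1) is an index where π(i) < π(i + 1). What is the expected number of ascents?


Write X = Σ X_I over i = 1, …, 292, with X_I the indicator of one ascent.
There are 292 indicators.
For each fixed i, the pair (π(i), π(i+1)) is a uniformly random ordered pair of distinct values from {1, …, 293}; by symmetry P[π(i) < π(i+1)] = 1/2.
By linearity: E[X] = 292 · (1/2) = (293 − 1) · (1/2) = 146 ≈ 146.0000.

E[X] = 146 = 146.0000.


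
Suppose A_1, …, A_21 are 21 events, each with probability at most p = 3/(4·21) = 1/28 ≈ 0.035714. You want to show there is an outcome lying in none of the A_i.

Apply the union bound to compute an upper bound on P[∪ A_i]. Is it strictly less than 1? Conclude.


Union bound: P[∪_{i=1}^{21} A_i] ≤ Σ_i P[A_i] ≤ 21·p = 21·(1/28) = 3/4.
Numerically: 3/4 ≈ 0.750000.
Is 3/4 < 1? YES.
Since P[∪ A_i] ≤ 3/4 < 1, the complement has P[∩ A_i^c] ≥ 1 − 3/4 = 1/4 > 0, so some outcome avoids every A_i.

21·p = 3/4 ≈ 0.750000; existence CERTIFIED by the union bound.


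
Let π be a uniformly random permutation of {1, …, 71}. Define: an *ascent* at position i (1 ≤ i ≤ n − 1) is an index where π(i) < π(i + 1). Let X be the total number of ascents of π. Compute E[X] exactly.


Write X = Σ X_I over i = 1, …, 70, with X_I the indicator of one ascent.
There are 70 indicators.
For each fixed i, the pair (π(i), π(i+1)) is a uniformly random ordered pair of distinct values from {1, …, 71}; by symmetry P[π(i) < π(i+1)] = 1/2.
By linearity: E[X] = 70 · (1/2) = (71 − 1) · (1/2) = 35 ≈ 35.0000.

E[X] = 35 = 35.0000.


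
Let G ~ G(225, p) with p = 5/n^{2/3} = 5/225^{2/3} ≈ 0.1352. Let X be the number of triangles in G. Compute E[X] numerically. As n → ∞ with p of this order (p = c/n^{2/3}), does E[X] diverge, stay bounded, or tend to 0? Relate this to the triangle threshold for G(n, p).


Number of potential triangles: C(225, 3) = 1873200.
Each occurs with probability p³ ≈ (0.1352)³ ≈ 2.469136e-03.
By linearity: E[X] = C(225, 3)·p³ ≈ 1873200 · 2.469136e-03 ≈ 4625.1852.
Since α = 2/3 < 1, p = c/n^{2/3} ≫ 1/n is above the triangle threshold p ~ 1/n. Asymptotically E[X] ~ (c³/6)·n^{3(1−α)} = (5³/6)·n^{1} → ∞; triangles are abundant w.h.p.

E[X] ≈ 4625.1852; in regime p = Θ(1/n^{2/3}) E[X] diverges (above the triangle threshold p ~ 1/n).


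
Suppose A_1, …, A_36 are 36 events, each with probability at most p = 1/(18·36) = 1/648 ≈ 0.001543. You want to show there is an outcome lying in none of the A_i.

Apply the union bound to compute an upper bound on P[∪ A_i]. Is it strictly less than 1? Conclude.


Union bound: P[∪_{i=1}^{36} A_i] ≤ Σ_i P[A_i] ≤ 36·p = 36·(1/648) = 1/18.
Numerically: 1/18 ≈ 0.055556.
Is 1/18 < 1? YES.
Since P[∪ A_i] ≤ 1/18 < 1, the complement has P[∩ A_i^c] ≥ 1 − 1/18 = 17/18 > 0, so some outcome avoids every A_i.

36·p = 1/18 ≈ 0.055556; existence CERTIFIED by the union bound.


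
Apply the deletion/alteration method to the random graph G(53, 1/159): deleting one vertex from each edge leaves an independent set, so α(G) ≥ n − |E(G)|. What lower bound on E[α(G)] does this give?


E[|E(G)|] = C(53, 2)·p = 1378 · (1/159) = 26/3.
E[α(G)] ≥ n − E[|E(G)|] = 53 − 26/3 = 133/3.
Numerically: ≈ 44.33333.
(This is only a lower bound; the true E[α(G)] may be larger.)

E[α(G)] ≥ 133/3 ≈ 44.33333.


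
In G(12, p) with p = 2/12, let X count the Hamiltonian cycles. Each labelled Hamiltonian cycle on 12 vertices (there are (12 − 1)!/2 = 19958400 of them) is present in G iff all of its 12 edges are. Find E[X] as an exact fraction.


K_12 has (12 − 1)!/2 = 19958400 labelled Hamiltonian cycles.
For each such Hamiltonian cycle H, let X_H = 1 if all 12 edges of H are present in G. Then P[X_H = 1] = p^{12} = (1/6)^{12} = 1/2176782336.
Summing the indicators: E[X] = Σ_H E[X_H] = 19958400 · p^{12} = 19958400 · 1/2176782336 = 1925/209952.
Numerically: E[X] ≈ 0.00917.

E[X] = 19958400 · (1/6)^{12} = 1925/209952 ≈ 0.00917.


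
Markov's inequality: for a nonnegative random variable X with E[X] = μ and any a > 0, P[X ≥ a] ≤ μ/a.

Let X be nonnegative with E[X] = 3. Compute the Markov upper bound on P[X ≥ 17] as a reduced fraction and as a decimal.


μ = E[X] = 3, a = 17.
Markov: P[X ≥ 17] ≤ μ/a = (3)/17 = 3/17.
Numerically: ≈ 0.17647.
(Since a = 17 > μ = 3.00000, the bound 3/17 is < 1 and informative.)

P[X ≥ 17] ≤ 3/17 ≈ 0.17647.


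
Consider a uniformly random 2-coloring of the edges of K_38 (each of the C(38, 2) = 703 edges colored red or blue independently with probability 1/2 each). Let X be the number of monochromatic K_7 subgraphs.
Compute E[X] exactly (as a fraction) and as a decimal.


Let X = Σ_S X_S over the C(38, 7) = 12620256 subsets S of size 7, where X_S = 1 if the K_7 on S is monochromatic.
For a fixed S, the K_7 on S has C(7, 2) = 21 edges. P[all 21 edges red] = (1/2)^21, and likewise for blue, so P[monochromatic] = 2·(1/2)^21 = 2^{1 − 21} = 1/1048576.
By linearity of expectation: E[X] = C(38, 7) · 2^{1 − 21} = 12620256 · 1/1048576 = 394383/32768.
Numerically: E[X] ≈ 12.035614.

E[X] = C(38,7)·2^(1−C(7,2)) = 394383/32768 ≈ 12.035614.


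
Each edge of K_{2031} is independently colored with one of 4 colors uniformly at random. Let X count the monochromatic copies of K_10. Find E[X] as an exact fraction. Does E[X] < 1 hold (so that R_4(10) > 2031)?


E[X] = C(2031, 10) · 4^{1 − 45} = 321883478221675085423322615 · 4^{−44} = 321883478221675085423322615/309485009821345068724781056.
As a reduced fraction: E[X] = 321883478221675085423322615/309485009821345068724781056 ≈ 1.040.
Is E[X] < 1? NO.
Since E[X] ≥ 1, the first-moment bound is inconclusive at n = 2031; it does NOT by itself certify R_4(10) > 2031.

E[X] = 321883478221675085423322615/309485009821345068724781056 ≈ 1.040; E[X] ≥ 1; first-moment method inconclusive here.


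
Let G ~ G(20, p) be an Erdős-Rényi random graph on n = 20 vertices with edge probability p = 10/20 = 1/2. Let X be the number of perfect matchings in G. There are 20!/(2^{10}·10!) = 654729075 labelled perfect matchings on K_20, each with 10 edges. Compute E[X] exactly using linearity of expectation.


K_20 has 20!/(2^{10}·10!) = 654729075 labelled perfect matchings.
For each such perfect matching H, let X_H = 1 if all 10 edges of H are present in G. Then P[X_H = 1] = p^{10} = (1/2)^{10} = 1/1024.
By linearity: E[X] = Σ_H E[X_H] = 654729075 · p^{10} = 654729075 · 1/1024 = 654729075/1024.
Numerically: E[X] ≈ 6.394e+05.

E[X] = 654729075 · (1/2)^{10} = 654729075/1024 ≈ 6.394e+05.


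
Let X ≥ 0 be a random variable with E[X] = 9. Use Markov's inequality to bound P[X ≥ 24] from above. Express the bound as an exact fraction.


μ = E[X] = 9, a = 24.
Markov: P[X ≥ 24] ≤ μ/a = (9)/24 = 3/8.
Numerically: ≈ 0.3750.
(Since a = 24 > μ = 9.0000, the bound 3/8 is < 1 and informative.)

P[X ≥ 24] ≤ 3/8 ≈ 0.3750.


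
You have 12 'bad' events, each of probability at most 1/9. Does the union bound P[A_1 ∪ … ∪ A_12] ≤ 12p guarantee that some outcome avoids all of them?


Union bound: P[∪_{i=1}^{12} A_i] ≤ Σ_i P[A_i] ≤ 12·p = 12·(1/9) = 4/3.
Numerically: 4/3 ≈ 1.33333.
Is 4/3 < 1? NO.
Since the bound 4/3 is ≥ 1, the union bound is uninformative here; it does NOT by itself certify existence.

12·p = 4/3 ≈ 1.33333; existence NOT certified by the union bound.


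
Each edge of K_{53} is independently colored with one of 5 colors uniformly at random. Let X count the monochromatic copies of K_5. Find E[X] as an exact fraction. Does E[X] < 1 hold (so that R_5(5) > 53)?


E[X] = C(53, 5) · 5^{1 − 10} = 2869685 · 5^{−9} = 2869685/1953125.
As a reduced fraction: E[X] = 573937/390625 ≈ 1.469.
Is E[X] < 1? NO.
Since E[X] ≥ 1, the first-moment bound is inconclusive at n = 53; it does NOT by itself certify R_5(5) > 53.

E[X] = 573937/390625 ≈ 1.469; E[X] ≥ 1; first-moment method inconclusive here.


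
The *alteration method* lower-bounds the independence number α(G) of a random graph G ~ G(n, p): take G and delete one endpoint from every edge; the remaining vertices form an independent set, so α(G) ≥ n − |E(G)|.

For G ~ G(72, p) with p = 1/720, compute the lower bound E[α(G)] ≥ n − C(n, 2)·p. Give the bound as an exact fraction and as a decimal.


E[|E(G)|] = C(72, 2)·p = 2556 · (1/720) = 71/20.
E[α(G)] ≥ n − E[|E(G)|] = 72 − 71/20 = 1369/20.
Numerically: ≈ 68.450000.
(This is only a lower bound; the true E[α(G)] may be larger.)

E[α(G)] ≥ 1369/20 ≈ 68.450000.


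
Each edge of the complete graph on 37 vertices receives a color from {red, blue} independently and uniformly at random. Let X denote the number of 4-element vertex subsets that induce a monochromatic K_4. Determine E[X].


Let X = Σ_S X_S over the C(37, 4) = 66045 subsets S of size 4, where X_S = 1 if the K_4 on S is monochromatic.
For a fixed S, the K_4 on S has C(4, 2) = 6 edges. P[all 6 edges red] = (1/2)^6, and likewise for blue, so P[monochromatic] = 2·(1/2)^6 = 2^{1 − 6} = 1/32.
By linearity of expectation: E[X] = C(37, 4) · 2^{1 − 6} = 66045 · 1/32 = 66045/32.
Numerically: E[X] ≈ 2063.90625.

E[X] = C(37,4)·2^(1−C(4,2)) = 66045/32 ≈ 2063.90625.


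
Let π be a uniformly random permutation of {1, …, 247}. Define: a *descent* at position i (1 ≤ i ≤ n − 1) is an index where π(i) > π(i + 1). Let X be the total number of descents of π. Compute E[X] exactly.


Write X = Σ X_I over i = 1, …, 246, with X_I the indicator of one descent.
There are 246 indicators.
For each fixed i, the pair (π(i), π(i+1)) is a uniformly random ordered pair of distinct values from {1, …, 247}; by symmetry P[π(i) > π(i+1)] = 1/2.
By linearity: E[X] = 246 · (1/2) = (247 − 1) · (1/2) = 123 ≈ 123.00000.

E[X] = 123 = 123.00000.


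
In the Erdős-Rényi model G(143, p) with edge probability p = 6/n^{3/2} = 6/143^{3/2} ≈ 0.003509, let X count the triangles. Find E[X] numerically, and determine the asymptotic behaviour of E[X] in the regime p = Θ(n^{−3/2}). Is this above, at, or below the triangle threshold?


Number of potential triangles: C(143, 3) = 477191.
Each occurs with probability p³ ≈ (0.003509)³ ≈ 4.319581e-08.
By linearity: E[X] = C(143, 3)·p³ ≈ 477191 · 4.319581e-08 ≈ 0.0206.
Since α = 3/2 > 1, p = c/n^{3/2} = o(1/n) is below the triangle threshold p ~ 1/n. Asymptotically E[X] ~ (c³/6)·n^{3(1−α)} = (6³/6)·n^{-1.5} → 0, so by Markov's inequality G has no triangles w.h.p.

E[X] ≈ 0.0206; in regime p = Θ(1/n^{3/2}) E[X] tends to 0 (below the triangle threshold p ~ 1/n).


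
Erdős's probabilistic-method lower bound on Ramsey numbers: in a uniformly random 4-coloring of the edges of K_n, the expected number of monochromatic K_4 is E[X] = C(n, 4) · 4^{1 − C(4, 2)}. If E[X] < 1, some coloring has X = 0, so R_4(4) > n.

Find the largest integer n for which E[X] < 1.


We need C(n, 4) · 4^{1 − 6} < 1, i.e. C(n, 4) < 4^{6 − 1} = 1024.
Check values of n near the boundary:
  n = 12: C(12, 4) = 495; 495 < 1024? YES
  n = 13: C(13, 4) = 715; 715 < 1024? YES
  n = 14: C(14, 4) = 1001; 1001 < 1024? YES
  n = 15: C(15, 4) = 1365; 1365 < 1024? NO
  n = 16: C(16, 4) = 1820; 1820 < 1024? NO
The largest n with C(n, 4) < 1024 is n = 14 (where E[X] = 1001/1024 ≈ 0.9775). Hence R_4(4) > 14, i.e. R_4(4) ≥ 15.

Largest n = 14; hence R_4(4) > 14.


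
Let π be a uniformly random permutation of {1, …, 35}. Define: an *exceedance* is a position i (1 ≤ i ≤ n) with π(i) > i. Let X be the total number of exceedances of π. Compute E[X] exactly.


Write X = Σ_{i=1}^{35} X_i, where X_i = 1_{π(i) > i}.
For each fixed i, π(i) is uniform over {1, …, 35} (marginal of a uniform permutation), so P[π(i) > i] = (n − i)/n. Summing: Σ_{i=1}^{35} (n − i)/n = (0 + 1 + … + 34)/35 = 35(35 − 1)/(2·35) = (35 − 1)/2.
Hence E[X] = Σ_{i=1}^{35} (35 − i)/35 = 17 ≈ 17.000.

E[X] = 17 = 17.000.


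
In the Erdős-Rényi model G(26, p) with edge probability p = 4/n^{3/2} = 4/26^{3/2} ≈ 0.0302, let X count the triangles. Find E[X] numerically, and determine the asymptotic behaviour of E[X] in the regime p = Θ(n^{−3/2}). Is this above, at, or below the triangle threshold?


Number of potential triangles: C(26, 3) = 2600.
Each occurs with probability p³ ≈ (0.0302)³ ≈ 2.74663e-05.
By linearity: E[X] = C(26, 3)·p³ ≈ 2600 · 2.74663e-05 ≈ 0.071.
Since α = 3/2 > 1, p = c/n^{3/2} = o(1/n) is below the triangle threshold p ~ 1/n. Asymptotically E[X] ~ (c³/6)·n^{3(1−α)} = (4³/6)·n^{-1.5} → 0, so by Markov's inequality G has no triangles w.h.p.

E[X] ≈ 0.071; in regime p = Θ(1/n^{3/2}) E[X] tends to 0 (below the triangle threshold p ~ 1/n).


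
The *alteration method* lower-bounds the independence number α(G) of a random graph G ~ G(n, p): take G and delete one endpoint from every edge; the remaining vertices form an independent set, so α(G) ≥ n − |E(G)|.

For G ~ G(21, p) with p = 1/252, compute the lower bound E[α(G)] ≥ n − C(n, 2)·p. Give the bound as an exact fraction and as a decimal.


E[|E(G)|] = C(21, 2)·p = 210 · (1/252) = 5/6.
E[α(G)] ≥ n − E[|E(G)|] = 21 − 5/6 = 121/6.
Numerically: ≈ 20.1667.
(This is only a lower bound; the true E[α(G)] may be larger.)

E[α(G)] ≥ 121/6 ≈ 20.1667.


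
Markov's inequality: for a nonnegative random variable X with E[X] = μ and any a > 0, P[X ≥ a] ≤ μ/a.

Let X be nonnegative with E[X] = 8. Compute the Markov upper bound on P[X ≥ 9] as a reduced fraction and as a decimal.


μ = E[X] = 8, a = 9.
Markov: P[X ≥ 9] ≤ μ/a = (8)/9 = 8/9.
Numerically: ≈ 0.889.
(Since a = 9 > μ = 8.000, the bound 8/9 is < 1 and informative.)

P[X ≥ 9] ≤ 8/9 ≈ 0.889.


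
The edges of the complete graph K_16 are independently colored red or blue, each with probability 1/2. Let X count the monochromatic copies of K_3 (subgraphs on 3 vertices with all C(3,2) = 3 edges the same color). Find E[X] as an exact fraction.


Let X = Σ_S X_S over the C(16, 3) = 560 subsets S of size 3, where X_S = 1 if the K_3 on S is monochromatic.
For a fixed S, the K_3 on S has C(3, 2) = 3 edges. P[all 3 edges red] = (1/2)^3, and likewise for blue, so P[monochromatic] = 2·(1/2)^3 = 2^{1 − 3} = 1/4.
Summing: E[X] = C(16, 3) · 2^{1 − 3} = 560 · 1/4 = 140.
Numerically: E[X] ≈ 140.00000.

E[X] = C(16,3)·2^(1−C(3,2)) = 140 ≈ 140.00000.


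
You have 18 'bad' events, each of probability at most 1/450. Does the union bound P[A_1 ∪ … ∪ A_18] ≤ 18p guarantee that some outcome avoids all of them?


Union bound: P[∪_{i=1}^{18} A_i] ≤ Σ_i P[A_i] ≤ 18·p = 18·(1/450) = 1/25.
Numerically: 1/25 ≈ 0.040.
Is 1/25 < 1? YES.
Since P[∪ A_i] ≤ 1/25 < 1, the complement has P[∩ A_i^c] ≥ 1 − 1/25 = 24/25 > 0, so some outcome avoids every A_i.

18·p = 1/25 ≈ 0.040; existence CERTIFIED by the union bound.


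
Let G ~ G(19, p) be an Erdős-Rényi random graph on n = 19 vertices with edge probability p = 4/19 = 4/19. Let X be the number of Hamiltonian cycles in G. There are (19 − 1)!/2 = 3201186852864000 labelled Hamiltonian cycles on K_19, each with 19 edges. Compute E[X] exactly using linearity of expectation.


K_19 has (19 − 1)!/2 = 3201186852864000 labelled Hamiltonian cycles.
For each such Hamiltonian cycle H, let X_H = 1 if all 19 edges of H are present in G. Then P[X_H = 1] = p^{19} = (4/19)^{19} = 274877906944/1978419655660313589123979.
By linearity: E[X] = Σ_H E[X_H] = 3201186852864000 · p^{19} = 3201186852864000 · 274877906944/1978419655660313589123979 = 879935541851906811887616000/1978419655660313589123979.
Numerically: E[X] ≈ 444.77.

E[X] = 3201186852864000 · (4/19)^{19} = 879935541851906811887616000/1978419655660313589123979 ≈ 444.77.


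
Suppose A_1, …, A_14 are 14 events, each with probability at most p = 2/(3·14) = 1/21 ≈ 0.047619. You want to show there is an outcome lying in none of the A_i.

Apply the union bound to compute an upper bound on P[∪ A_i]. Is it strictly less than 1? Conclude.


Union bound: P[∪_{i=1}^{14} A_i] ≤ Σ_i P[A_i] ≤ 14·p = 14·(1/21) = 2/3.
Numerically: 2/3 ≈ 0.666667.
Is 2/3 < 1? YES.
Since P[∪ A_i] ≤ 2/3 < 1, the complement has P[∩ A_i^c] ≥ 1 − 2/3 = 1/3 > 0, so some outcome avoids every A_i.

14·p = 2/3 ≈ 0.666667; existence CERTIFIED by the union bound.


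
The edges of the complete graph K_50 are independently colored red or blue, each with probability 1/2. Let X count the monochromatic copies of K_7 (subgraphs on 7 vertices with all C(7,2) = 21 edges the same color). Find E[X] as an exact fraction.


Let X = Σ_S X_S over the C(50, 7) = 99884400 subsets S of size 7, where X_S = 1 if the K_7 on S is monochromatic.
For a fixed S, the K_7 on S has C(7, 2) = 21 edges. P[all 21 edges red] = (1/2)^21, and likewise for blue, so P[monochromatic] = 2·(1/2)^21 = 2^{1 − 21} = 1/1048576.
By linearity of expectation: E[X] = C(50, 7) · 2^{1 − 21} = 99884400 · 1/1048576 = 6242775/65536.
Numerically: E[X] ≈ 95.25719.

E[X] = C(50,7)·2^(1−C(7,2)) = 6242775/65536 ≈ 95.25719.


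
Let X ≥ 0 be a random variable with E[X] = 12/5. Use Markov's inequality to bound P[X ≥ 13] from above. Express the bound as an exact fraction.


μ = E[X] = 12/5, a = 13.
Markov: P[X ≥ 13] ≤ μ/a = (12/5)/13 = 12/65.
Numerically: ≈ 0.184615.
(Since a = 13 > μ = 2.400000, the bound 12/65 is < 1 and informative.)

P[X ≥ 13] ≤ 12/65 ≈ 0.184615.


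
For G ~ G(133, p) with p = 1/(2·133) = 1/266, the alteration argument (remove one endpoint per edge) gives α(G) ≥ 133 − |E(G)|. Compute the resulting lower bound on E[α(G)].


E[|E(G)|] = C(133, 2)·p = 8778 · (1/266) = 33.
E[α(G)] ≥ n − E[|E(G)|] = 133 − 33 = 100.
Numerically: ≈ 100.00000.
(This is only a lower bound; the true E[α(G)] may be larger.)

E[α(G)] ≥ 100 ≈ 100.00000.


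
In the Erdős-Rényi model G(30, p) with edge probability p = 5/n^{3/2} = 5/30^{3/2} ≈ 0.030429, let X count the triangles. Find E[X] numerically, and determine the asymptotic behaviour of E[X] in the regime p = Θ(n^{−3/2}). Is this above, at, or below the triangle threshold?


Number of potential triangles: C(30, 3) = 4060.
Each occurs with probability p³ ≈ (0.030429)³ ≈ 2.8175029e-05.
By linearity: E[X] = C(30, 3)·p³ ≈ 4060 · 2.8175029e-05 ≈ 0.11439.
Since α = 3/2 > 1, p = c/n^{3/2} = o(1/n) is below the triangle threshold p ~ 1/n. Asymptotically E[X] ~ (c³/6)·n^{3(1−α)} = (5³/6)·n^{-1.5} → 0, so by Markov's inequality G has no triangles w.h.p.

E[X] ≈ 0.11439; in regime p = Θ(1/n^{3/2}) E[X] tends to 0 (below the triangle threshold p ~ 1/n).


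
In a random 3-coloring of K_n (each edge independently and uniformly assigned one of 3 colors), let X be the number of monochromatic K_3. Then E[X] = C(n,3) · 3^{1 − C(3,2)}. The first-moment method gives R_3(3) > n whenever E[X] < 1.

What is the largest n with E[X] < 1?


We need C(n, 3) · 3^{1 − 3} < 1, i.e. C(n, 3) < 3^{3 − 1} = 9.
Check values of n near the boundary:
  n = 3: C(3, 3) = 1; 1 < 9? YES
  n = 4: C(4, 3) = 4; 4 < 9? YES
  n = 5: C(5, 3) = 10; 10 < 9? NO
  n = 6: C(6, 3) = 20; 20 < 9? NO
  n = 7: C(7, 3) = 35; 35 < 9? NO
The largest n with C(n, 3) < 9 is n = 4 (where E[X] = 4/9 ≈ 0.444). Hence R_3(3) > 4, i.e. R_3(3) ≥ 5.

Largest n = 4; hence R_3(3) > 4.


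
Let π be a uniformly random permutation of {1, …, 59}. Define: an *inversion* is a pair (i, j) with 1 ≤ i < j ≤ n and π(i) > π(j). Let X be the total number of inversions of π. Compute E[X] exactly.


Write X = Σ X_I over the C(59, 2) = 1711 pairs i < j, with X_I the indicator of one inversion.
There are 1711 indicators.
For each fixed pair i < j, the values π(i) and π(j) are two distinct elements of {1, …, 59} in uniformly random order; by symmetry P[π(i) > π(j)] = 1/2.
By linearity: E[X] = 1711 · (1/2) = C(59, 2) · (1/2) = 1711/2 = 1711/2 ≈ 855.50000.

E[X] = 1711/2 = 855.50000.


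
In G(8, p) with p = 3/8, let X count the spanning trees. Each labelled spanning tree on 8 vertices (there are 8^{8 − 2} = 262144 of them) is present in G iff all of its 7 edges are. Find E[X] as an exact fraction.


K_8 has 8^{8 − 2} = 262144 labelled spanning trees.
For each such spanning tree H, let X_H = 1 if all 7 edges of H are present in G. Then P[X_H = 1] = p^{7} = (3/8)^{7} = 2187/2097152.
Summing the indicators: E[X] = Σ_H E[X_H] = 262144 · p^{7} = 262144 · 2187/2097152 = 2187/8.
Numerically: E[X] ≈ 273.38.

E[X] = 262144 · (3/8)^{7} = 2187/8 ≈ 273.38.


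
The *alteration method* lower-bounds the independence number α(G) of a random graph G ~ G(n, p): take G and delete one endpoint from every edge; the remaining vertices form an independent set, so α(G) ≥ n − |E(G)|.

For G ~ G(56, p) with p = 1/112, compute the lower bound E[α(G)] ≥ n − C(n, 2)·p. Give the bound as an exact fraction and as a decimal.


E[|E(G)|] = C(56, 2)·p = 1540 · (1/112) = 55/4.
E[α(G)] ≥ n − E[|E(G)|] = 56 − 55/4 = 169/4.
Numerically: ≈ 42.25000.
(This is only a lower bound; the true E[α(G)] may be larger.)

E[α(G)] ≥ 169/4 ≈ 42.25000.


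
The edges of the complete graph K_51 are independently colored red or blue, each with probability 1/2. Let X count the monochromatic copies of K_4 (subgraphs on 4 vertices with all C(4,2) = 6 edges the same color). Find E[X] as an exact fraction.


Let X = Σ_S X_S over the C(51, 4) = 249900 subsets S of size 4, where X_S = 1 if the K_4 on S is monochromatic.
For a fixed S, the K_4 on S has C(4, 2) = 6 edges. P[all 6 edges red] = (1/2)^6, and likewise for blue, so P[monochromatic] = 2·(1/2)^6 = 2^{1 − 6} = 1/32.
By linearity of expectation: E[X] = C(51, 4) · 2^{1 − 6} = 249900 · 1/32 = 62475/8.
Numerically: E[X] ≈ 7809.375.

E[X] = C(51,4)·2^(1−C(4,2)) = 62475/8 ≈ 7809.375.


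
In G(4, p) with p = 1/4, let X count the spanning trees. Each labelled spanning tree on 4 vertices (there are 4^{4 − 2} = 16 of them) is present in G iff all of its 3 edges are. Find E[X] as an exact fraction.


K_4 has 4^{4 − 2} = 16 labelled spanning trees.
For each such spanning tree H, let X_H = 1 if all 3 edges of H are present in G. Then P[X_H = 1] = p^{3} = (1/4)^{3} = 1/64.
By linearity of expectation: E[X] = Σ_H E[X_H] = 16 · p^{3} = 16 · 1/64 = 1/4.
Numerically: E[X] ≈ 0.25.

E[X] = 16 · (1/4)^{3} = 1/4 ≈ 0.25.


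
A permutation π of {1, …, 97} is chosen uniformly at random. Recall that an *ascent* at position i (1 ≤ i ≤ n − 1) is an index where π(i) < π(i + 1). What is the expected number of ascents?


Write X = Σ X_I over i = 1, …, 96, with X_I the indicator of one ascent.
There are 96 indicators.
For each fixed i, the pair (π(i), π(i+1)) is a uniformly random ordered pair of distinct values from {1, …, 97}; by symmetry P[π(i) < π(i+1)] = 1/2.
By linearity: E[X] = 96 · (1/2) = (97 − 1) · (1/2) = 48 ≈ 48.00000.

E[X] = 48 = 48.00000.


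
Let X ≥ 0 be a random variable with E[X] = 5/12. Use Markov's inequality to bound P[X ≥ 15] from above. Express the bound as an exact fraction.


μ = E[X] = 5/12, a = 15.
Markov: P[X ≥ 15] ≤ μ/a = (5/12)/15 = 1/36.
Numerically: ≈ 0.028.
(Since a = 15 > μ = 0.417, the bound 1/36 is < 1 and informative.)

P[X ≥ 15] ≤ 1/36 ≈ 0.028.


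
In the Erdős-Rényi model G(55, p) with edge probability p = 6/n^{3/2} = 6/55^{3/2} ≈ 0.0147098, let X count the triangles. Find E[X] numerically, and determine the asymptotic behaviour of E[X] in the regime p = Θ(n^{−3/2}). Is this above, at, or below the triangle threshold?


Number of potential triangles: C(55, 3) = 26235.
Each occurs with probability p³ ≈ (0.0147098)³ ≈ 3.18289014e-06.
By linearity: E[X] = C(55, 3)·p³ ≈ 26235 · 3.18289014e-06 ≈ 0.083503.
Since α = 3/2 > 1, p = c/n^{3/2} = o(1/n) is below the triangle threshold p ~ 1/n. Asymptotically E[X] ~ (c³/6)·n^{3(1−α)} = (6³/6)·n^{-1.5} → 0, so by Markov's inequality G has no triangles w.h.p.

E[X] ≈ 0.083503; in regime p = Θ(1/n^{3/2}) E[X] tends to 0 (below the triangle threshold p ~ 1/n).


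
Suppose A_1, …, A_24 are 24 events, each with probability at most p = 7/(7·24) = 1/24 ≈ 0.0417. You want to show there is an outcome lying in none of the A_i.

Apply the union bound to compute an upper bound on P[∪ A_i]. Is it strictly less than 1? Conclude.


Union bound: P[∪_{i=1}^{24} A_i] ≤ Σ_i P[A_i] ≤ 24·p = 24·(1/24) = 1.
Numerically: 1 ≈ 1.0000.
Is 1 < 1? NO.
Since the bound 1 is ≥ 1, the union bound is uninformative here; it does NOT by itself certify existence.

24·p = 1 ≈ 1.0000; existence NOT certified by the union bound.


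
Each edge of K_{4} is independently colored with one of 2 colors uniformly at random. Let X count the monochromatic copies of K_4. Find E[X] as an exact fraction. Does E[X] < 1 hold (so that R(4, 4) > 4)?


E[X] = C(4, 4) · 2^{1 − 6} = 1 · 2^{−5} = 1/32.
As a reduced fraction: E[X] = 1/32 ≈ 0.0312.
Is E[X] < 1? YES.
Since E[X] < 1, there exists a 2-coloring of K_{4} with no monochromatic K_4; hence R(4, 4) > 4.

E[X] = 1/32 ≈ 0.0312; E[X] < 1, so R(4, 4) > 4.


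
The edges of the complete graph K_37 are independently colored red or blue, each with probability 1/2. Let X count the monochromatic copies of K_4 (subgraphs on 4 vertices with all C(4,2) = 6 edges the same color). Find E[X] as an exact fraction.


Let X = Σ_S X_S over the C(37, 4) = 66045 subsets S of size 4, where X_S = 1 if the K_4 on S is monochromatic.
For a fixed S, the K_4 on S has C(4, 2) = 6 edges. P[all 6 edges red] = (1/2)^6, and likewise for blue, so P[monochromatic] = 2·(1/2)^6 = 2^{1 − 6} = 1/32.
By linearity: E[X] = C(37, 4) · 2^{1 − 6} = 66045 · 1/32 = 66045/32.
Numerically: E[X] ≈ 2063.906250.

E[X] = C(37,4)·2^(1−C(4,2)) = 66045/32 ≈ 2063.906250.


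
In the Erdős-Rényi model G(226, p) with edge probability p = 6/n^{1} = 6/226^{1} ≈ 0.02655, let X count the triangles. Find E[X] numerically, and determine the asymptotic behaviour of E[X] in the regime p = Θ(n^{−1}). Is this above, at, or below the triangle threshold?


Number of potential triangles: C(226, 3) = 1898400.
Each occurs with probability p³ ≈ (0.02655)³ ≈ 1.871235e-05.
By linearity: E[X] = C(226, 3)·p³ ≈ 1898400 · 1.871235e-05 ≈ 35.5235.
Here α = 1, so p = 6/n is exactly at the triangle threshold p ~ 1/n. Asymptotically E[X] → c³/6 = 6³/6 = 36 ≈ 36.0000, a bounded constant. In this regime the triangle count is asymptotically Poisson(c³/6).

E[X] ≈ 35.5235; in regime p = Θ(1/n^{1}) E[X] stays bounded (at the triangle threshold p ~ 1/n).


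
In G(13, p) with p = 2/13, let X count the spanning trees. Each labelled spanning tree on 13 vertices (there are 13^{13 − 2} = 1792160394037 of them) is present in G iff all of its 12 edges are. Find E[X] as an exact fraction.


K_13 has 13^{13 − 2} = 1792160394037 labelled spanning trees.
For each such spanning tree H, let X_H = 1 if all 12 edges of H are present in G. Then P[X_H = 1] = p^{12} = (2/13)^{12} = 4096/23298085122481.
By linearity of expectation: E[X] = Σ_H E[X_H] = 1792160394037 · p^{12} = 1792160394037 · 4096/23298085122481 = 4096/13.
Numerically: E[X] ≈ 315.

E[X] = 1792160394037 · (2/13)^{12} = 4096/13 ≈ 315.


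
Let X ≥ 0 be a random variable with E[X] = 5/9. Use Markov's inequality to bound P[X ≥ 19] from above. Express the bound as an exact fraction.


μ = E[X] = 5/9, a = 19.
Markov: P[X ≥ 19] ≤ μ/a = (5/9)/19 = 5/171.
Numerically: ≈ 0.029.
(Since a = 19 > μ = 0.556, the bound 5/171 is < 1 and informative.)

P[X ≥ 19] ≤ 5/171 ≈ 0.029.


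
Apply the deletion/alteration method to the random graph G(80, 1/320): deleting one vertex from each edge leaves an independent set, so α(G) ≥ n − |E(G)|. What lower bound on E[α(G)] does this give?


E[|E(G)|] = C(80, 2)·p = 3160 · (1/320) = 79/8.
E[α(G)] ≥ n − E[|E(G)|] = 80 − 79/8 = 561/8.
Numerically: ≈ 70.1250.
(This is only a lower bound; the true E[α(G)] may be larger.)

E[α(G)] ≥ 561/8 ≈ 70.1250.


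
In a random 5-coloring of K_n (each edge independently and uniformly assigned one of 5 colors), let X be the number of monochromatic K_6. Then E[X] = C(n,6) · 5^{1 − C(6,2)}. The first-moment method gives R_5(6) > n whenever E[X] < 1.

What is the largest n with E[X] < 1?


We need C(n, 6) · 5^{1 − 15} < 1, i.e. C(n, 6) < 5^{15 − 1} = 6103515625.
Check values of n near the boundary:
  n = 124: C(124, 6) = 4465475476; 4465475476 < 6103515625? YES
  n = 125: C(125, 6) = 4690625500; 4690625500 < 6103515625? YES
  n = 126: C(126, 6) = 4925156775; 4925156775 < 6103515625? YES
  n = 127: C(127, 6) = 5169379425; 5169379425 < 6103515625? YES
  n = 128: C(128, 6) = 5423611200; 5423611200 < 6103515625? YES
  n = 129: C(129, 6) = 5688177600; 5688177600 < 6103515625? YES
  n = 130: C(130, 6) = 5963412000; 5963412000 < 6103515625? YES
  n = 131: C(131, 6) = 6249655776; 6249655776 < 6103515625? NO
  n = 132: C(132, 6) = 6547258432; 6547258432 < 6103515625? NO
The largest n with C(n, 6) < 6103515625 is n = 130 (where E[X] = 47707296/48828125 ≈ 0.9770454). Hence R_5(6) > 130, i.e. R_5(6) ≥ 131.

Largest n = 130; hence R_5(6) > 130.


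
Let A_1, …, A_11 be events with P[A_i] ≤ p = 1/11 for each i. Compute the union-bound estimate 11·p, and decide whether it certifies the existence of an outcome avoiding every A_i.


Union bound: P[∪_{i=1}^{11} A_i] ≤ Σ_i P[A_i] ≤ 11·p = 11·(1/11) = 1.
Numerically: 1 ≈ 1.000.
Is 1 < 1? NO.
Since the bound 1 is ≥ 1, the union bound is uninformative here; it does NOT by itself certify existence.

11·p = 1 ≈ 1.000; existence NOT certified by the union bound.


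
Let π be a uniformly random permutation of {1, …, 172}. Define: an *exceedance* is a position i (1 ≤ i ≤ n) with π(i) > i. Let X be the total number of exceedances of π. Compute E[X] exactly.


Write X = Σ_{i=1}^{172} X_i, where X_i = 1_{π(i) > i}.
For each fixed i, π(i) is uniform over {1, …, 172} (marginal of a uniform permutation), so P[π(i) > i] = (n − i)/n. Summing: Σ_{i=1}^{172} (n − i)/n = (0 + 1 + … + 171)/172 = 172(172 − 1)/(2·172) = (172 − 1)/2.
Hence E[X] = Σ_{i=1}^{172} (172 − i)/172 = 171/2 ≈ 85.500.

E[X] = 171/2 = 85.500.


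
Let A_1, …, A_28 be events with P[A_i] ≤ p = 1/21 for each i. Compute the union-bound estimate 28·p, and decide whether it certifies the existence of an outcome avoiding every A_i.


Union bound: P[∪_{i=1}^{28} A_i] ≤ Σ_i P[A_i] ≤ 28·p = 28·(1/21) = 4/3.
Numerically: 4/3 ≈ 1.33333.
Is 4/3 < 1? NO.
Since the bound 4/3 is ≥ 1, the union bound is uninformative here; it does NOT by itself certify existence.

28·p = 4/3 ≈ 1.33333; existence NOT certified by the union bound.


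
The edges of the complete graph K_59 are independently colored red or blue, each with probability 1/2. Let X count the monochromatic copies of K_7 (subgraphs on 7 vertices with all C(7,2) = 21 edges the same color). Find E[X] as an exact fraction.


Let X = Σ_S X_S over the C(59, 7) = 341149446 subsets S of size 7, where X_S = 1 if the K_7 on S is monochromatic.
For a fixed S, the K_7 on S has C(7, 2) = 21 edges. P[all 21 edges red] = (1/2)^21, and likewise for blue, so P[monochromatic] = 2·(1/2)^21 = 2^{1 − 21} = 1/1048576.
By linearity of expectation: E[X] = C(59, 7) · 2^{1 − 21} = 341149446 · 1/1048576 = 170574723/524288.
Numerically: E[X] ≈ 325.34546.

E[X] = C(59,7)·2^(1−C(7,2)) = 170574723/524288 ≈ 325.34546.


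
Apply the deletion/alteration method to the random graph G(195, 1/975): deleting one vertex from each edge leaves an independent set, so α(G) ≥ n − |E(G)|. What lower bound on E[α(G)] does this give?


E[|E(G)|] = C(195, 2)·p = 18915 · (1/975) = 97/5.
E[α(G)] ≥ n − E[|E(G)|] = 195 − 97/5 = 878/5.
Numerically: ≈ 175.60000.
(This is only a lower bound; the true E[α(G)] may be larger.)

E[α(G)] ≥ 878/5 ≈ 175.60000.


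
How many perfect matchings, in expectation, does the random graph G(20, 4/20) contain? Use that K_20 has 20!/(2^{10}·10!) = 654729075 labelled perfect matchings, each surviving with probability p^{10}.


K_20 has 20!/(2^{10}·10!) = 654729075 labelled perfect matchings.
For each such perfect matching H, let X_H = 1 if all 10 edges of H are present in G. Then P[X_H = 1] = p^{10} = (1/5)^{10} = 1/9765625.
By linearity of expectation: E[X] = Σ_H E[X_H] = 654729075 · p^{10} = 654729075 · 1/9765625 = 26189163/390625.
Numerically: E[X] ≈ 67.

E[X] = 654729075 · (1/5)^{10} = 26189163/390625 ≈ 67.


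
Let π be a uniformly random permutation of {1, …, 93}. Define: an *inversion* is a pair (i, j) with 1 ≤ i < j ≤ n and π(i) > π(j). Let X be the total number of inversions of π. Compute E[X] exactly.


Write X = Σ X_I over the C(93, 2) = 4278 pairs i < j, with X_I the indicator of one inversion.
There are 4278 indicators.
For each fixed pair i < j, the values π(i) and π(j) are two distinct elements of {1, …, 93} in uniformly random order; by symmetry P[π(i) > π(j)] = 1/2.
By linearity: E[X] = 4278 · (1/2) = C(93, 2) · (1/2) = 4278/2 = 2139 ≈ 2139.000000.

E[X] = 2139 = 2139.000000.


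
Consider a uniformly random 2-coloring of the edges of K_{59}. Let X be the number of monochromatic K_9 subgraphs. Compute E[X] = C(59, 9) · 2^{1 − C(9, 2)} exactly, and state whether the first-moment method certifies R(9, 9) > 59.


E[X] = C(59, 9) · 2^{1 − 36} = 12565671261 · 2^{−35} = 12565671261/34359738368.
As a reduced fraction: E[X] = 12565671261/34359738368 ≈ 0.365709.
Is E[X] < 1? YES.
Since E[X] < 1, there exists a 2-coloring of K_{59} with no monochromatic K_9; hence R(9, 9) > 59.

E[X] = 12565671261/34359738368 ≈ 0.365709; E[X] < 1, so R(9, 9) > 59.


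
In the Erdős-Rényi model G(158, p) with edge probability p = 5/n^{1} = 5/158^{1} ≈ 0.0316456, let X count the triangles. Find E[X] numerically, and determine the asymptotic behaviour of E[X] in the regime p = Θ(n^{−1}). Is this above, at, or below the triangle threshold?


Number of potential triangles: C(158, 3) = 644956.
Each occurs with probability p³ ≈ (0.0316456)³ ≈ 3.16912050e-05.
By linearity: E[X] = C(158, 3)·p³ ≈ 644956 · 3.16912050e-05 ≈ 20.439433.
Here α = 1, so p = 5/n is exactly at the triangle threshold p ~ 1/n. Asymptotically E[X] → c³/6 = 5³/6 = 125/6 ≈ 20.833333, a bounded constant. In this regime the triangle count is asymptotically Poisson(c³/6).

E[X] ≈ 20.439433; in regime p = Θ(1/n^{1}) E[X] stays bounded (at the triangle threshold p ~ 1/n).
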